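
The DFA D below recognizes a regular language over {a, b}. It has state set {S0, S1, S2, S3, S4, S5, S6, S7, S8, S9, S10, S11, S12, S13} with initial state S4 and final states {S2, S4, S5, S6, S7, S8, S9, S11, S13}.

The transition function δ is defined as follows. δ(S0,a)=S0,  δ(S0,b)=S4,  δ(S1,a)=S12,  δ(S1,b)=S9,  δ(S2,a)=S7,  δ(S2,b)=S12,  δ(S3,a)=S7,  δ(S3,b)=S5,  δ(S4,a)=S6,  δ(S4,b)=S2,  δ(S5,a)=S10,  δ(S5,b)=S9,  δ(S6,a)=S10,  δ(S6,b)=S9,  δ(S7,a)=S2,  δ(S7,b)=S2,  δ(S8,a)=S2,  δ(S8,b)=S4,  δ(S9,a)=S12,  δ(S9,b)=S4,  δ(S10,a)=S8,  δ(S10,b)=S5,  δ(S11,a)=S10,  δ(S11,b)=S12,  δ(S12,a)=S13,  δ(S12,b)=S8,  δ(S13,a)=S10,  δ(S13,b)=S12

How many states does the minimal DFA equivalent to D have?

First remove the unreachable states {S0,S1,S3,S11}; 10 states remain.
Initial partition by acceptance: {S2,S4,S5,S6,S7,S8,S9,S13} | {S10,S12}.
Refine {S2,S4,S5,S6,S7,S8,S9,S13} on symbol a: members go to different blocks, giving {S2,S4,S7,S8} and {S5,S6,S9,S13}.
On input a, block {S2,S4,S7,S8} splits into {S2,S7,S8} and {S4}.
Refine {S2,S7,S8} on symbol b: members go to different blocks, giving {S2} and {S7} and {S8}.
Refine {S10,S12} on symbol a: members go to different blocks, giving {S10} and {S12}.
Split {S5,S6,S9,S13} by δ(·,a) → {S5,S6,S13} and {S9}.
Refine {S5,S6,S13} on symbol b: members go to different blocks, giving {S5,S6} and {S13}.
Stable partition: {S2} | {S10} | {S5,S6} | {S4} | {S7} | {S8} | {S12} | {S9} | {S13} — 9 equivalence classes.

9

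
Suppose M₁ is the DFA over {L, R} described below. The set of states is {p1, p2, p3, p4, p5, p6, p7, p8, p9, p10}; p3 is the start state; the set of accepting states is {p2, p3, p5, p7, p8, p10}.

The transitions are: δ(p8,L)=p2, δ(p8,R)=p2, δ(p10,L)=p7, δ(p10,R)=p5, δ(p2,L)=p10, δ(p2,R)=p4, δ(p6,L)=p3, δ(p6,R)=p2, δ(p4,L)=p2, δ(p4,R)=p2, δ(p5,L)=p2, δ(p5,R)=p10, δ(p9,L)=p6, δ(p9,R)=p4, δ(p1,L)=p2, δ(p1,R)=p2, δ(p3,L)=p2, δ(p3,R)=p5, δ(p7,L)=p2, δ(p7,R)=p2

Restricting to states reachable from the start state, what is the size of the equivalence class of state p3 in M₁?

States {p1,p6,p8,p9} cannot be reached from the start state, so discard them.
P0 = {p2,p3,p5,p7,p10} | {p4}.
Split {p2,p3,p5,p7,p10} by δ(·,R) → {p3,p5,p7,p10} and {p2}.
Split {p3,p5,p7,p10} by δ(·,L) → {p3,p5,p7} and {p10}.
Split {p3,p5,p7} by δ(·,R) → {p3} and {p5} and {p7}.
The partition is now stable with 6 blocks: {p3} | {p4} | {p2} | {p10} | {p5} | {p7}.
State p3 belongs to the block {p3}, which has 1 states.

1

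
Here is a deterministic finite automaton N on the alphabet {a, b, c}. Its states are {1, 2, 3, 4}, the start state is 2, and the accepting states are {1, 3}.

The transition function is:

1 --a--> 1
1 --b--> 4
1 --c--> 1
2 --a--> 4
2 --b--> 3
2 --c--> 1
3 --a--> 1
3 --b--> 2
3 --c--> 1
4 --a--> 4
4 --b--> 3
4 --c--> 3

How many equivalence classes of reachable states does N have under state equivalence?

Start with accepting vs non-accepting: {1,3} | {2,4}.
Stable partition: {1,3} | {2,4} — 2 equivalence classes.

2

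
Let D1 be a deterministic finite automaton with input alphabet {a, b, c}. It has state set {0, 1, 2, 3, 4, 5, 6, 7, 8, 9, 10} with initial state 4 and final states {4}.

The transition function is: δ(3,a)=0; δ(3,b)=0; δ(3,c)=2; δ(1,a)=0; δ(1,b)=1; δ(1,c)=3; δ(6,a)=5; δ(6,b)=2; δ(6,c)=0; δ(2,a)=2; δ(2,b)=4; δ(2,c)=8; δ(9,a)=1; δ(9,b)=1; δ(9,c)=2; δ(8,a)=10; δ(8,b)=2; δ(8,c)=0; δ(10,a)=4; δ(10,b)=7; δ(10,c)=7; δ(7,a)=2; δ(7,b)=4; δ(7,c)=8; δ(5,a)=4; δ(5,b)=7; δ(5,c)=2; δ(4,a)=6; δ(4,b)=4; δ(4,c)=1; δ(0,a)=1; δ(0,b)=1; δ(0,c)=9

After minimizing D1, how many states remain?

P0 = {4} | {0,1,2,3,5,6,7,8,9,10}.
On input a, block {0,1,2,3,5,6,7,8,9,10} splits into {0,1,2,3,6,7,8,9} and {5,10}.
On input a, block {0,1,2,3,6,7,8,9} splits into {0,1,2,3,7,9} and {6,8}.
On input b, block {0,1,2,3,7,9} splits into {0,1,3,9} and {2,7}.
Split {0,1,3,9} by δ(·,c) → {0,1} and {3,9}.
No further refinement is possible. Final partition (6 blocks): {4} | {0,1} | {5,10} | {6,8} | {2,7} | {3,9}.

6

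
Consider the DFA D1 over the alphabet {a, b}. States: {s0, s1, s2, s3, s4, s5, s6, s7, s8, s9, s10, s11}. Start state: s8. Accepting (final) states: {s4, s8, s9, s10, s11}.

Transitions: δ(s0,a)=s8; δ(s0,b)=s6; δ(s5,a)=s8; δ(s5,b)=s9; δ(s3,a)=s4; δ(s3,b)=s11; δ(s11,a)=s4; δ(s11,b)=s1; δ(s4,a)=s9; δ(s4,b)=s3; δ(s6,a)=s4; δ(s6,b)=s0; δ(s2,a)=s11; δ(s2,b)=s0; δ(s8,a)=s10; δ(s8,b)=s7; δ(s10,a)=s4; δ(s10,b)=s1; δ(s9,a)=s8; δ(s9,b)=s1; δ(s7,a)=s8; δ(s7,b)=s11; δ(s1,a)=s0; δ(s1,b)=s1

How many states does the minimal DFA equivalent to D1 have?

First remove the unreachable states {s2,s5}; 10 states remain.
Start with accepting vs non-accepting: {s4,s8,s9,s10,s11} | {s0,s1,s3,s6,s7}.
On input a, block {s0,s1,s3,s6,s7} splits into {s0,s3,s6,s7} and {s1}.
On input b, block {s4,s8,s9,s10,s11} splits into {s9,s10,s11} and {s4,s8}.
Split {s0,s3,s6,s7} by δ(·,b) → {s0,s6} and {s3,s7}.
Stable partition: {s9,s10,s11} | {s0,s6} | {s1} | {s4,s8} | {s3,s7} — 5 equivalence classes.

5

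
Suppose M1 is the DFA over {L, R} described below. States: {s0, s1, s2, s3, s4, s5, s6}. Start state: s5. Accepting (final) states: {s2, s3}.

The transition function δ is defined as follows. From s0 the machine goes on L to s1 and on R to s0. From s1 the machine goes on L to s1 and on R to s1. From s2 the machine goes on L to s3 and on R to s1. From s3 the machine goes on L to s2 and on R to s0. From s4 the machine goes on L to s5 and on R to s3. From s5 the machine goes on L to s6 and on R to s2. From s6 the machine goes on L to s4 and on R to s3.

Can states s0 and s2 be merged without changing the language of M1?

No

All states are reachable from the start state.
Initial partition by acceptance: {s2,s3} | {s0,s1,s4,s5,s6}.
Refine {s0,s1,s4,s5,s6} on symbol R: members go to different blocks, giving {s4,s5,s6} and {s0,s1}.
No further refinement is possible. Final partition (3 blocks): {s2,s3} | {s4,s5,s6} | {s0,s1}.
s0 and s2 end up in different blocks, so they are distinguishable. For instance, the string 'ε' is accepted from only s2.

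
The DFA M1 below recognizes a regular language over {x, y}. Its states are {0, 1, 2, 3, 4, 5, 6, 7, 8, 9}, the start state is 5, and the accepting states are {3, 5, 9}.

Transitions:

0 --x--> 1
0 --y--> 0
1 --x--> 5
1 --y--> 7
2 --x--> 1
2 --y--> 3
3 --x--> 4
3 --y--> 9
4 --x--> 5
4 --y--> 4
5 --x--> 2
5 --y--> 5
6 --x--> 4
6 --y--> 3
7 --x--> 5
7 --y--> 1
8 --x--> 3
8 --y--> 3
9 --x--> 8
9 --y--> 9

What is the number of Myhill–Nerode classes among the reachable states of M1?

6

States {0,6} cannot be reached from the start state, so discard them.
Initial partition by acceptance: {3,5,9} | {1,2,4,7,8}.
On input x, block {1,2,4,7,8} splits into {1,4,7,8} and {2}.
On input x, block {3,5,9} splits into {3,9} and {5}.
On input x, block {1,4,7,8} splits into {1,4,7} and {8}.
On input x, block {3,9} splits into {3} and {9}.
Stable partition: {3} | {1,4,7} | {2} | {5} | {8} | {9} — 6 equivalence classes.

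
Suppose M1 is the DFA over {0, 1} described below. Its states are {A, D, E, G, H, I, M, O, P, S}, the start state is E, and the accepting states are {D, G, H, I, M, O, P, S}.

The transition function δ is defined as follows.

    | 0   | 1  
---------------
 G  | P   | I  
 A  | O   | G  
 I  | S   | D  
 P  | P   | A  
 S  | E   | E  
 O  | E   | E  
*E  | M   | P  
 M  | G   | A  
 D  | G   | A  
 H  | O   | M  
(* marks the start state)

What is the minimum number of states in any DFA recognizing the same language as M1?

Reachable states from the start: {A,D,E,G,I,M,O,P,S}. Unreachable: {H} — drop them.
Start with accepting vs non-accepting: {D,G,I,M,O,P,S} | {A,E}.
On input 0, block {D,G,I,M,O,P,S} splits into {D,G,I,M,P} and {O,S}.
Split {D,G,I,M,P} by δ(·,0) → {D,G,M,P} and {I}.
Split {D,G,M,P} by δ(·,1) → {D,M,P} and {G}.
On input 0, block {D,M,P} splits into {D,M} and {P}.
On input 0, block {A,E} splits into {A} and {E}.
No further refinement is possible. Final partition (7 blocks): {D,M} | {A} | {O,S} | {I} | {G} | {P} | {E}.

7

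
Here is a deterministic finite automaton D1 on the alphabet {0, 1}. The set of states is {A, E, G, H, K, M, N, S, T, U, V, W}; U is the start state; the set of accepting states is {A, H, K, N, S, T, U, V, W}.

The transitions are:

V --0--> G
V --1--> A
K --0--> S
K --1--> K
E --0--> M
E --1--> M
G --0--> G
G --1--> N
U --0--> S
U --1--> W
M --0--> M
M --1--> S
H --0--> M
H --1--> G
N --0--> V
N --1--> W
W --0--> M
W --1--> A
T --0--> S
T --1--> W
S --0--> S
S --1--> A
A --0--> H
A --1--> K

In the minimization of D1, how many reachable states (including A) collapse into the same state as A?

1

States {E,T} cannot be reached from the start state, so discard them.
Start with accepting vs non-accepting: {A,H,K,N,S,U,V,W} | {G,M}.
On input 0, block {A,H,K,N,S,U,V,W} splits into {A,K,N,S,U} and {H,V,W}.
On input 0, block {A,K,N,S,U} splits into {K,S,U} and {A,N}.
On input 1, block {K,S,U} splits into {S} and {U} and {K}.
Refine {G,M} on symbol 1: members go to different blocks, giving {G} and {M}.
Split {H,V,W} by δ(·,0) → {H,W} and {V}.
Refine {H,W} on symbol 1: members go to different blocks, giving {H} and {W}.
On input 0, block {A,N} splits into {A} and {N}.
The partition is now stable with 10 blocks: {S} | {G} | {H} | {A} | {U} | {K} | {M} | {V} | {W} | {N}.
The equivalence class containing A is {A}, of size 1.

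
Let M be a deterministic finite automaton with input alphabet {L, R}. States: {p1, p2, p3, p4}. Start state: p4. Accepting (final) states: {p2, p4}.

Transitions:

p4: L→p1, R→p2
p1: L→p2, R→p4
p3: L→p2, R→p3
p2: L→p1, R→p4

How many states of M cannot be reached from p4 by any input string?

Starting at p4 and following transitions, the reachable set is {p1, p2, p4}. That leaves p3 unreachable — 1 in total.

1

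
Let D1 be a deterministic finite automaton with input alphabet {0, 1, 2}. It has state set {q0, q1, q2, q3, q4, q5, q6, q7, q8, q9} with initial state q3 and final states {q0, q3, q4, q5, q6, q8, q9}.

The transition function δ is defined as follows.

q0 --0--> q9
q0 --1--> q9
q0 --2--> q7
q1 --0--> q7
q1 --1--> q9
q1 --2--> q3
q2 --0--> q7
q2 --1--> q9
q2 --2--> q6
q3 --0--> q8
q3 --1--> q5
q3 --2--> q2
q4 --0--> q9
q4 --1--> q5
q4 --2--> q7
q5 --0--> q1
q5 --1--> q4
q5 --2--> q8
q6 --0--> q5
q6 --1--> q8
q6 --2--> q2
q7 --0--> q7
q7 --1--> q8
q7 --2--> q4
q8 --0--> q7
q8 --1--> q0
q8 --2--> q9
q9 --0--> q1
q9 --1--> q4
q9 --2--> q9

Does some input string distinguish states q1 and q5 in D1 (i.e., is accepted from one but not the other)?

Every state is reachable, so we keep all 10.
P0 = {q0,q3,q4,q5,q6,q8,q9} | {q1,q2,q7}.
Refine {q0,q3,q4,q5,q6,q8,q9} on symbol 0: members go to different blocks, giving {q0,q3,q4,q6} and {q5,q8,q9}.
The partition is now stable with 3 blocks: {q0,q3,q4,q6} | {q1,q2,q7} | {q5,q8,q9}.
q1 and q5 end up in different blocks, so they are distinguishable. For instance, the string 'ε' is accepted from only q5.

Yes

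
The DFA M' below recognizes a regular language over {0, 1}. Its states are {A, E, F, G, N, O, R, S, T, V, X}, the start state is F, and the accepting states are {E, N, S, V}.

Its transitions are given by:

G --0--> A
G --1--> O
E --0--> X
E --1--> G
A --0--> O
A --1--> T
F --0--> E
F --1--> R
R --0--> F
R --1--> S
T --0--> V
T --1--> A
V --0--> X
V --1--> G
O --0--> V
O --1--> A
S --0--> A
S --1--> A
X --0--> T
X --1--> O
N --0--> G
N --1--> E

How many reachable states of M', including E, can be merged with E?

Reachable states from the start: {A,E,F,G,O,R,S,T,V,X}. Unreachable: {N} — drop them.
Start with accepting vs non-accepting: {E,S,V} | {A,F,G,O,R,T,X}.
On input 0, block {A,F,G,O,R,T,X} splits into {A,G,R,X} and {F,O,T}.
Refine {A,G,R,X} on symbol 0: members go to different blocks, giving {A,R,X} and {G}.
On input 1, block {E,S,V} splits into {E,V} and {S}.
On input 1, block {A,R,X} splits into {A,X} and {R}.
Split {F,O,T} by δ(·,1) → {O,T} and {F}.
The partition is now stable with 7 blocks: {E,V} | {A,X} | {O,T} | {G} | {S} | {R} | {F}.
The equivalence class containing E is {E,V}, of size 2.

2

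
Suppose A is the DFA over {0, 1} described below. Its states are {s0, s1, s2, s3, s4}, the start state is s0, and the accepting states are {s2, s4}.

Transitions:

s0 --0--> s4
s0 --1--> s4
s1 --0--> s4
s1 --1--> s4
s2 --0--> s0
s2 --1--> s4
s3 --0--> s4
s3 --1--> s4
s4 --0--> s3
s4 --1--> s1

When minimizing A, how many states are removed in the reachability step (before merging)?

1

No path from s0 leads to s2; the other 4 states are all reachable.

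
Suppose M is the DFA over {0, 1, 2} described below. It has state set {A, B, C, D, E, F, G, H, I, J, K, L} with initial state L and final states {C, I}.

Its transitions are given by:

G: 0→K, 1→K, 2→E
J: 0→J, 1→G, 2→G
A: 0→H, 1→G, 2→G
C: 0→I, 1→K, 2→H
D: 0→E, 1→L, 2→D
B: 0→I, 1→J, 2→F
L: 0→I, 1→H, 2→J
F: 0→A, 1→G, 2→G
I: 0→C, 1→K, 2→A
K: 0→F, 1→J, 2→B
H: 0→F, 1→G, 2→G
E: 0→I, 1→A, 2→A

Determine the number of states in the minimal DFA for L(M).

First remove the unreachable states {D}; 11 states remain.
P0 = {C,I} | {A,B,E,F,G,H,J,K,L}.
Split {A,B,E,F,G,H,J,K,L} by δ(·,0) → {A,F,G,H,J,K} and {B,E,L}.
On input 2, block {A,F,G,H,J,K} splits into {A,F,H,J} and {G,K}.
Refine {G,K} on symbol 0: members go to different blocks, giving {G} and {K}.
No further refinement is possible. Final partition (5 blocks): {C,I} | {A,F,H,J} | {B,E,L} | {G} | {K}.

5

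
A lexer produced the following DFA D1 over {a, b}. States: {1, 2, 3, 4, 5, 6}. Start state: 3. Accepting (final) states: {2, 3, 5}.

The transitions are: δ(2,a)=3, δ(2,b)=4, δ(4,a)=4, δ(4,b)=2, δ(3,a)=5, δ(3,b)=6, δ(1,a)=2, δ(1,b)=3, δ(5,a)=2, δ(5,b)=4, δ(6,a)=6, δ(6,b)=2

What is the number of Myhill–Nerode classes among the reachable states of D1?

2

States {1} cannot be reached from the start state, so discard them.
P0 = {2,3,5} | {4,6}.
The partition is now stable with 2 blocks: {2,3,5} | {4,6}.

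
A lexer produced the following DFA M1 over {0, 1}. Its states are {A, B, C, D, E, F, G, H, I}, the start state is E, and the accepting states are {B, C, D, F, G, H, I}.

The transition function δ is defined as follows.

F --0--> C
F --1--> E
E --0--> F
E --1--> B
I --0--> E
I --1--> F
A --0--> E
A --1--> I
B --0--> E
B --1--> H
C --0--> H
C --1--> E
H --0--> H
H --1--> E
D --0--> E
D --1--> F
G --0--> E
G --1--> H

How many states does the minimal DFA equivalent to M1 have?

First remove the unreachable states {A,D,G,I}; 5 states remain.
Initial partition by acceptance: {B,C,F,H} | {E}.
Refine {B,C,F,H} on symbol 0: members go to different blocks, giving {C,F,H} and {B}.
No further refinement is possible. Final partition (3 blocks): {C,F,H} | {E} | {B}.

3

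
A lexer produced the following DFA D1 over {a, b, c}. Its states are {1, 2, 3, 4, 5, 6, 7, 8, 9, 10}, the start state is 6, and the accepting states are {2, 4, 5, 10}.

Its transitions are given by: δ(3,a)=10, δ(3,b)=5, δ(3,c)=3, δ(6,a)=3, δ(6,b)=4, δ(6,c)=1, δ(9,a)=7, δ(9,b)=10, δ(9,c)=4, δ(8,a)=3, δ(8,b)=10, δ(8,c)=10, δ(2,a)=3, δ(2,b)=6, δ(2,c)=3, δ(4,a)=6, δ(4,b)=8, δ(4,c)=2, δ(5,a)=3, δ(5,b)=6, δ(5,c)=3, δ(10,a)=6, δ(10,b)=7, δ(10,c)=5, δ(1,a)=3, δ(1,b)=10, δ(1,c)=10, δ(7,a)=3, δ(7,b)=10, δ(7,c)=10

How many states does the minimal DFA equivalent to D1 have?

5

Reachable states from the start: {1,2,3,4,5,6,7,8,10}. Unreachable: {9} — drop them.
Initial partition by acceptance: {2,4,5,10} | {1,3,6,7,8}.
On input c, block {2,4,5,10} splits into {2,5} and {4,10}.
On input a, block {1,3,6,7,8} splits into {1,6,7,8} and {3}.
On input c, block {1,6,7,8} splits into {1,7,8} and {6}.
No further refinement is possible. Final partition (5 blocks): {2,5} | {1,7,8} | {4,10} | {3} | {6}.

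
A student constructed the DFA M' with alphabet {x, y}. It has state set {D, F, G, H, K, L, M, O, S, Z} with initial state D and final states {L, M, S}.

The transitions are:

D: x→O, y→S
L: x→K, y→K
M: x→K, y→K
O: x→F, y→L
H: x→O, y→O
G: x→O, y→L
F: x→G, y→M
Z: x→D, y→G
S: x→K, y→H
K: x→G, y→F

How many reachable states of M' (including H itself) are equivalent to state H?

2

States {Z} cannot be reached from the start state, so discard them.
P0 = {L,M,S} | {D,F,G,H,K,O}.
On input y, block {D,F,G,H,K,O} splits into {D,F,G,O} and {H,K}.
Stable partition: {L,M,S} | {D,F,G,O} | {H,K} — 3 equivalence classes.
State H belongs to the block {H,K}, which has 2 states.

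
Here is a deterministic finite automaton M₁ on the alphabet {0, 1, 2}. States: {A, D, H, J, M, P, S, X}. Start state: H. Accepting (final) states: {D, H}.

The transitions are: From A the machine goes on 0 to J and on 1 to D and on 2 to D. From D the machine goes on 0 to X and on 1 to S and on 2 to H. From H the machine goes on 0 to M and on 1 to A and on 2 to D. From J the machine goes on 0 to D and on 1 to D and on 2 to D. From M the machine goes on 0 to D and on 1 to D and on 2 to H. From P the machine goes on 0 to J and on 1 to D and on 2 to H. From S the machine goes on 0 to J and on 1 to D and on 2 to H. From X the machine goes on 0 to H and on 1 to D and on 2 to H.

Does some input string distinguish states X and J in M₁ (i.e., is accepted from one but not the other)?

No

Reachable states from the start: {A,D,H,J,M,S,X}. Unreachable: {P} — drop them.
Initial partition by acceptance: {D,H} | {A,J,M,S,X}.
Refine {A,J,M,S,X} on symbol 0: members go to different blocks, giving {J,M,X} and {A,S}.
The partition is now stable with 3 blocks: {D,H} | {J,M,X} | {A,S}.
X and J lie in the same block of the stable partition, so they are equivalent — no string distinguishes them.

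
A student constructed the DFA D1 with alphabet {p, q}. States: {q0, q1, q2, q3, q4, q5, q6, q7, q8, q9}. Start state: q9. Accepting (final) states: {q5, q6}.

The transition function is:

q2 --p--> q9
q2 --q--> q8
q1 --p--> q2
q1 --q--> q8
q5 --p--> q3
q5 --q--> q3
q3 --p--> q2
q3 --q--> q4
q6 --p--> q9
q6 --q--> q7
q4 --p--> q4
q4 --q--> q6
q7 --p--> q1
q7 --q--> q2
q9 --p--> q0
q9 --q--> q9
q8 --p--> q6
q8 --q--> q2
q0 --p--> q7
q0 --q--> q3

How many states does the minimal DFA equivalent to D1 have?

9

Reachable states from the start: {q0,q1,q2,q3,q4,q6,q7,q8,q9}. Unreachable: {q5} — drop them.
Start with accepting vs non-accepting: {q6} | {q0,q1,q2,q3,q4,q7,q8,q9}.
Refine {q0,q1,q2,q3,q4,q7,q8,q9} on symbol p: members go to different blocks, giving {q0,q1,q2,q3,q4,q7,q9} and {q8}.
Split {q0,q1,q2,q3,q4,q7,q9} by δ(·,q) → {q0,q3,q7,q9} and {q1,q2} and {q4}.
Split {q0,q3,q7,q9} by δ(·,p) → {q0,q9} and {q3,q7}.
Split {q0,q9} by δ(·,p) → {q0} and {q9}.
Refine {q1,q2} on symbol p: members go to different blocks, giving {q1} and {q2}.
On input p, block {q3,q7} splits into {q3} and {q7}.
The partition is now stable with 9 blocks: {q6} | {q0} | {q8} | {q1} | {q4} | {q3} | {q9} | {q2} | {q7}.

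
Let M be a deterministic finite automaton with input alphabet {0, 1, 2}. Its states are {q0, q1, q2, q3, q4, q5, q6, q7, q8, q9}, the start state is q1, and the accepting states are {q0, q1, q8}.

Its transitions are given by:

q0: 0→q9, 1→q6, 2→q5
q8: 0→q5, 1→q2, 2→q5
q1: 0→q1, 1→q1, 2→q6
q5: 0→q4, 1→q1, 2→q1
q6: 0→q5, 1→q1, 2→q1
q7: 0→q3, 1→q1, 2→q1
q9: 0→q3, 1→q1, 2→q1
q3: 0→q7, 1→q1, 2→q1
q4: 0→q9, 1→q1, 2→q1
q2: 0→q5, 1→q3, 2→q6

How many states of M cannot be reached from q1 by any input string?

BFS from q1 reaches {q1, q3, q4, q5, q6, q7, q9}; the 3 state(s) q0, q2, q8 are never visited.

3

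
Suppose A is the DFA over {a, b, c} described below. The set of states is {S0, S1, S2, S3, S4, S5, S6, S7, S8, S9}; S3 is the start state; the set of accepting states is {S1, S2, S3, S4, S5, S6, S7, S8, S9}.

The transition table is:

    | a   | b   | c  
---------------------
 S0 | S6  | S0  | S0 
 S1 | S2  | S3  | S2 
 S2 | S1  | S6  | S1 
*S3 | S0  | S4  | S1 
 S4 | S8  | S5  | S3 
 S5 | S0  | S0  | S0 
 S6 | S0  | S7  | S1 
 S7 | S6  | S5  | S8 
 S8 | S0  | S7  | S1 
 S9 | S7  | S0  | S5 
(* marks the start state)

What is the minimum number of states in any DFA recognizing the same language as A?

5

First remove the unreachable states {S9}; 9 states remain.
Initial partition by acceptance: {S1,S2,S3,S4,S5,S6,S7,S8} | {S0}.
Split {S1,S2,S3,S4,S5,S6,S7,S8} by δ(·,a) → {S1,S2,S4,S7} and {S3,S5,S6,S8}.
Refine {S1,S2,S4,S7} on symbol a: members go to different blocks, giving {S1,S2} and {S4,S7}.
Refine {S3,S5,S6,S8} on symbol b: members go to different blocks, giving {S3,S6,S8} and {S5}.
The partition is now stable with 5 blocks: {S1,S2} | {S0} | {S3,S6,S8} | {S4,S7} | {S5}.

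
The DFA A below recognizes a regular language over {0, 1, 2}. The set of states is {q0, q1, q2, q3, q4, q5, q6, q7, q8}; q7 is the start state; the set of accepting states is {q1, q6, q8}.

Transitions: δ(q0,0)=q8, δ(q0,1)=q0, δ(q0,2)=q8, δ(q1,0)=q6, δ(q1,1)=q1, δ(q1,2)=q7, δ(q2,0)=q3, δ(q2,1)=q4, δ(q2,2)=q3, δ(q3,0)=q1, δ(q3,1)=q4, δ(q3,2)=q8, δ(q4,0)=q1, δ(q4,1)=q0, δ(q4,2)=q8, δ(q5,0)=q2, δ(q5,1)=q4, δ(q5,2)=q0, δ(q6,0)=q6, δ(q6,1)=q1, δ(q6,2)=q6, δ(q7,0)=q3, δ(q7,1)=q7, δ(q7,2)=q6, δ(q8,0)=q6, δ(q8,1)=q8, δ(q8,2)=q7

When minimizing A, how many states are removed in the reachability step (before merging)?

BFS from q7 reaches {q0, q1, q3, q4, q6, q7, q8}; the 2 state(s) q2, q5 are never visited.

2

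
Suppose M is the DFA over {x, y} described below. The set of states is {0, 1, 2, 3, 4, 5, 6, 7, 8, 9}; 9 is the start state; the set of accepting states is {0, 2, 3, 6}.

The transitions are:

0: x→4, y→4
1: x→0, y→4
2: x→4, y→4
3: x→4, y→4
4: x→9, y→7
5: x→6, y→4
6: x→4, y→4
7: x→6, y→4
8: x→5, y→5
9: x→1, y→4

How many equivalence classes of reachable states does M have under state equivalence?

4

Reachable states from the start: {0,1,4,6,7,9}. Unreachable: {2,3,5,8} — drop them.
Start with accepting vs non-accepting: {0,6} | {1,4,7,9}.
Split {1,4,7,9} by δ(·,x) → {1,7} and {4,9}.
On input x, block {4,9} splits into {4} and {9}.
No further refinement is possible. Final partition (4 blocks): {0,6} | {1,7} | {4} | {9}.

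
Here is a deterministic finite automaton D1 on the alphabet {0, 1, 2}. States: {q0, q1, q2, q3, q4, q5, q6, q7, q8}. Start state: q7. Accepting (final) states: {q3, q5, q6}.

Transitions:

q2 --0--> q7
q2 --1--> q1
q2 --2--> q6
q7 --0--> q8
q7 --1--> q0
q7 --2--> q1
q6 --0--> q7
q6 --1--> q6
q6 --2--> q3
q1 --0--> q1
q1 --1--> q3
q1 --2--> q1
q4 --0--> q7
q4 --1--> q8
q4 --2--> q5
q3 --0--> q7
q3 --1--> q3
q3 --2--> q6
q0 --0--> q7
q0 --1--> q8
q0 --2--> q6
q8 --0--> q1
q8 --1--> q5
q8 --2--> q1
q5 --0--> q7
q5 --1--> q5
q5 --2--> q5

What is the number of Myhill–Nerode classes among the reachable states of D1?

States {q2,q4} cannot be reached from the start state, so discard them.
Start with accepting vs non-accepting: {q3,q5,q6} | {q0,q1,q7,q8}.
Split {q0,q1,q7,q8} by δ(·,1) → {q0,q7} and {q1,q8}.
Split {q0,q7} by δ(·,0) → {q0} and {q7}.
The partition is now stable with 4 blocks: {q3,q5,q6} | {q0} | {q1,q8} | {q7}.

4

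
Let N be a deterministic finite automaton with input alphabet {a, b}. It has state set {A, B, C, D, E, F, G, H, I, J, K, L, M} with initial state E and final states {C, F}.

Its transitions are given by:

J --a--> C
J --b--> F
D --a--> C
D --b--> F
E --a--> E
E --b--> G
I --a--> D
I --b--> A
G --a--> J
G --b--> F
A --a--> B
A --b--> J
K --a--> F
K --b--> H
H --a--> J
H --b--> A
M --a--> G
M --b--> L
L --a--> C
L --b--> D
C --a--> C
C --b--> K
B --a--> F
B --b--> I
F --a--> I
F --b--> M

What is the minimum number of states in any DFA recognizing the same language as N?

All states are reachable from the start state.
Start with accepting vs non-accepting: {C,F} | {A,B,D,E,G,H,I,J,K,L,M}.
On input a, block {C,F} splits into {C} and {F}.
Split {A,B,D,E,G,H,I,J,K,L,M} by δ(·,a) → {A,E,G,H,I,M} and {D,J,L} and {B,K}.
Split {A,E,G,H,I,M} by δ(·,a) → {G,H,I} and {E,M} and {A}.
Refine {G,H,I} on symbol b: members go to different blocks, giving {H,I} and {G}.
Split {D,J,L} by δ(·,b) → {D,J} and {L}.
Refine {E,M} on symbol a: members go to different blocks, giving {E} and {M}.
No further refinement is possible. Final partition (10 blocks): {C} | {H,I} | {F} | {D,J} | {B,K} | {E} | {A} | {G} | {L} | {M}.

10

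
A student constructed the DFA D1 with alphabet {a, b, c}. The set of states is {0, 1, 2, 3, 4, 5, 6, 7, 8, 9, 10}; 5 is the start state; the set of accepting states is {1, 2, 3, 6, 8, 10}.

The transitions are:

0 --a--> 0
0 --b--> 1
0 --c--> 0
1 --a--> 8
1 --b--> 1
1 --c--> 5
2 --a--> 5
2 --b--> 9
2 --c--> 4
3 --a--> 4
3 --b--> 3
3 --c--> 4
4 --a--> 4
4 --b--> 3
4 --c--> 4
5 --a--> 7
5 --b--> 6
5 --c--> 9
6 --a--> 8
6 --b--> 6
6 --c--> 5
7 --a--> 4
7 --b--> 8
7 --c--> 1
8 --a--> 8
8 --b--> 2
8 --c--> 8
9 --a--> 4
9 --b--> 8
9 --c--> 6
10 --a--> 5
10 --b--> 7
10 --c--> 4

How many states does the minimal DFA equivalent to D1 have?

7

States {0,10} cannot be reached from the start state, so discard them.
Start with accepting vs non-accepting: {1,2,3,6,8} | {4,5,7,9}.
Split {1,2,3,6,8} by δ(·,a) → {1,6,8} and {2,3}.
Split {1,6,8} by δ(·,b) → {1,6} and {8}.
Refine {4,5,7,9} on symbol b: members go to different blocks, giving {7,9} and {4} and {5}.
Split {2,3} by δ(·,a) → {2} and {3}.
Stable partition: {1,6} | {7,9} | {2} | {8} | {4} | {5} | {3} — 7 equivalence classes.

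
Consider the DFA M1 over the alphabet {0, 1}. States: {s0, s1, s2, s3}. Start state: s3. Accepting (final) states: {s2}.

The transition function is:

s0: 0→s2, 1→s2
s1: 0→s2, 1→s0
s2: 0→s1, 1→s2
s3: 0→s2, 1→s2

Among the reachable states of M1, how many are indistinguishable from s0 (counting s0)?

Start with accepting vs non-accepting: {s2} | {s0,s1,s3}.
Split {s0,s1,s3} by δ(·,1) → {s0,s3} and {s1}.
The partition is now stable with 3 blocks: {s2} | {s0,s3} | {s1}.
The equivalence class containing s0 is {s0,s3}, of size 2.

2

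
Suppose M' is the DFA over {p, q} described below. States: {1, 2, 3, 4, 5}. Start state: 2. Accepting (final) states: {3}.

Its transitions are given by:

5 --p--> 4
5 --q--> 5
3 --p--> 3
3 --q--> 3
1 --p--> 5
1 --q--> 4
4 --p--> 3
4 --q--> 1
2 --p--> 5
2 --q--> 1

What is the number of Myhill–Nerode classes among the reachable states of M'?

5

Every state is reachable, so we keep all 5.
Start with accepting vs non-accepting: {3} | {1,2,4,5}.
On input p, block {1,2,4,5} splits into {1,2,5} and {4}.
On input p, block {1,2,5} splits into {1,2} and {5}.
Split {1,2} by δ(·,q) → {1} and {2}.
No further refinement is possible. Final partition (5 blocks): {3} | {1} | {4} | {5} | {2}.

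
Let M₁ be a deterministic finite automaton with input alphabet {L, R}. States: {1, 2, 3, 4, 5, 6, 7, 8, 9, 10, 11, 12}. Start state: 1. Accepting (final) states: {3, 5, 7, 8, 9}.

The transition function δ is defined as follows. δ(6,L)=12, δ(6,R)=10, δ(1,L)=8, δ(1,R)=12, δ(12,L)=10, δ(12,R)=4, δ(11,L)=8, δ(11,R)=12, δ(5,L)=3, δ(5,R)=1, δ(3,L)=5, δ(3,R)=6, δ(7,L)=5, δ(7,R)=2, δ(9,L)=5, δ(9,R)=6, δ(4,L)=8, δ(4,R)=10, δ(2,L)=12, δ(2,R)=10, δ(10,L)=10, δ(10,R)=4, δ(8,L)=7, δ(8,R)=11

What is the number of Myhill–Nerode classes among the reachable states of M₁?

Reachable states from the start: {1,2,3,4,5,6,7,8,10,11,12}. Unreachable: {9} — drop them.
Start with accepting vs non-accepting: {3,5,7,8} | {1,2,4,6,10,11,12}.
On input L, block {1,2,4,6,10,11,12} splits into {2,6,10,12} and {1,4,11}.
Refine {3,5,7,8} on symbol R: members go to different blocks, giving {3,7} and {5,8}.
Split {2,6,10,12} by δ(·,R) → {2,6} and {10,12}.
Stable partition: {3,7} | {2,6} | {1,4,11} | {5,8} | {10,12} — 5 equivalence classes.

5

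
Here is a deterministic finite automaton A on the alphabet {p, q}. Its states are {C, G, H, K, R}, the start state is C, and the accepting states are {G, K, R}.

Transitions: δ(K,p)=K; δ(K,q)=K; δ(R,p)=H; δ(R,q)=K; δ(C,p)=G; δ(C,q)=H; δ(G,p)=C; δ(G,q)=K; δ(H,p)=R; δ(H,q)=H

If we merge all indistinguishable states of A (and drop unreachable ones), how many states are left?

3

Start with accepting vs non-accepting: {G,K,R} | {C,H}.
Refine {G,K,R} on symbol p: members go to different blocks, giving {G,R} and {K}.
No further refinement is possible. Final partition (3 blocks): {G,R} | {C,H} | {K}.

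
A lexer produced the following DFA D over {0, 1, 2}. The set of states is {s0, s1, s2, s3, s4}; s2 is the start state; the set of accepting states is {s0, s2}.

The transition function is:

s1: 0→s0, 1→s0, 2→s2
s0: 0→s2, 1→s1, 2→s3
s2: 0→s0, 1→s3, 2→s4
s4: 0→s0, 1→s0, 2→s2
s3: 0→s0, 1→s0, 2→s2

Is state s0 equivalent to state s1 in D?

No

P0 = {s0,s2} | {s1,s3,s4}.
Stable partition: {s0,s2} | {s1,s3,s4} — 2 equivalence classes.
s0 and s1 end up in different blocks, so they are distinguishable. For instance, the string 'ε' is accepted from only s0.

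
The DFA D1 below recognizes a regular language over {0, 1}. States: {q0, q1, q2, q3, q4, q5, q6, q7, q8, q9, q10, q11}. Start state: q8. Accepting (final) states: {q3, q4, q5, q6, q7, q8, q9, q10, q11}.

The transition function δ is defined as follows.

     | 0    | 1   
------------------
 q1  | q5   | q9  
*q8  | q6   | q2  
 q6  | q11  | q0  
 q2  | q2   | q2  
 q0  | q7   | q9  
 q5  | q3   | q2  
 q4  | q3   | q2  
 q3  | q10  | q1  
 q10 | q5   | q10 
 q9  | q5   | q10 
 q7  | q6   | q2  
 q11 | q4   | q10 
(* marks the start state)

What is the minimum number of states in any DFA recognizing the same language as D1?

All states are reachable from the start state.
Initial partition by acceptance: {q3,q4,q5,q6,q7,q8,q9,q10,q11} | {q0,q1,q2}.
Split {q3,q4,q5,q6,q7,q8,q9,q10,q11} by δ(·,1) → {q3,q4,q5,q6,q7,q8} and {q9,q10,q11}.
On input 0, block {q3,q4,q5,q6,q7,q8} splits into {q4,q5,q7,q8} and {q3,q6}.
Split {q0,q1,q2} by δ(·,0) → {q0,q1} and {q2}.
The partition is now stable with 5 blocks: {q4,q5,q7,q8} | {q0,q1} | {q9,q10,q11} | {q3,q6} | {q2}.

5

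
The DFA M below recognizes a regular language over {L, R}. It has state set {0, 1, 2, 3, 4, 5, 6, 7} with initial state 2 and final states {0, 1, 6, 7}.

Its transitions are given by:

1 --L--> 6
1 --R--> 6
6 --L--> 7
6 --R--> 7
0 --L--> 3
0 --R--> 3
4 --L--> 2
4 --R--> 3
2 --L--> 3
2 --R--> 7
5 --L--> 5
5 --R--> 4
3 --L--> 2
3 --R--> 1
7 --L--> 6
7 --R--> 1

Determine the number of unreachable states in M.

3

BFS from 2 reaches {1, 2, 3, 6, 7}; the 3 state(s) 0, 4, 5 are never visited.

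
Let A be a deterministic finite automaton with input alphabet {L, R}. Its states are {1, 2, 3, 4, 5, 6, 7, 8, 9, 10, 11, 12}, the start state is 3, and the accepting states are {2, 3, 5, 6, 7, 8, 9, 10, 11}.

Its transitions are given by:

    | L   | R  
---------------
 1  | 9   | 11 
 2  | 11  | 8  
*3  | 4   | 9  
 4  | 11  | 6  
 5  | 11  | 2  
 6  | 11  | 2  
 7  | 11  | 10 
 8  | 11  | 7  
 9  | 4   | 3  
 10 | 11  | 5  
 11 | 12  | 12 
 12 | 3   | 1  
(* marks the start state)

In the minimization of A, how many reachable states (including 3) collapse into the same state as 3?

Start with accepting vs non-accepting: {2,3,5,6,7,8,9,10,11} | {1,4,12}.
On input L, block {2,3,5,6,7,8,9,10,11} splits into {2,5,6,7,8,10} and {3,9,11}.
On input R, block {1,4,12} splits into {1} and {4} and {12}.
Split {3,9,11} by δ(·,L) → {3,9} and {11}.
No further refinement is possible. Final partition (6 blocks): {2,5,6,7,8,10} | {1} | {3,9} | {4} | {12} | {11}.
State 3 belongs to the block {3,9}, which has 2 states.

2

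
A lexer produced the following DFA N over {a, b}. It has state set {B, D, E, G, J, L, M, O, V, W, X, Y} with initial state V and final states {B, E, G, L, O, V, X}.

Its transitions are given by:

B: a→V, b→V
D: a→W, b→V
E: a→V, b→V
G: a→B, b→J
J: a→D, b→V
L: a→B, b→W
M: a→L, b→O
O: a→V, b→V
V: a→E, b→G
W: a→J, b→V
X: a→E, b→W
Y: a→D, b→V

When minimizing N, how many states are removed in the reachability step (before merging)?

BFS from V reaches {B, D, E, G, J, V, W}; the 5 state(s) L, M, O, X, Y are never visited.

5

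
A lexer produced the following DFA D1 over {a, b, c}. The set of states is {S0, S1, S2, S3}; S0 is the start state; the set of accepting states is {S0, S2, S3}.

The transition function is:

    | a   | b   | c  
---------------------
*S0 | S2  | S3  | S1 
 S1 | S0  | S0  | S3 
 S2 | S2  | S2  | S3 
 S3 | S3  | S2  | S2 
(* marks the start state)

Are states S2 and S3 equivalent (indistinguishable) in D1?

Every state is reachable, so we keep all 4.
Initial partition by acceptance: {S0,S2,S3} | {S1}.
On input c, block {S0,S2,S3} splits into {S2,S3} and {S0}.
No further refinement is possible. Final partition (3 blocks): {S2,S3} | {S1} | {S0}.
S2 and S3 lie in the same block of the stable partition, so they are equivalent — no string distinguishes them.

Yes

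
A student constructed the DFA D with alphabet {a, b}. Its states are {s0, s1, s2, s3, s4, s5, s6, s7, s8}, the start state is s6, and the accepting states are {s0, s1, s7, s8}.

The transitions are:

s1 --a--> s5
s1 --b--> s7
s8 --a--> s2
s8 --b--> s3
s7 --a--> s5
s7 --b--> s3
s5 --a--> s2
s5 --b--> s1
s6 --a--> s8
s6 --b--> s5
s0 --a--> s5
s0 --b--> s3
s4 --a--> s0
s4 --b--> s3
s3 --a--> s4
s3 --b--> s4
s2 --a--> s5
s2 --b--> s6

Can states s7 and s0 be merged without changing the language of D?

P0 = {s0,s1,s7,s8} | {s2,s3,s4,s5,s6}.
Split {s0,s1,s7,s8} by δ(·,b) → {s0,s7,s8} and {s1}.
Refine {s2,s3,s4,s5,s6} on symbol a: members go to different blocks, giving {s2,s3,s5} and {s4,s6}.
Split {s2,s3,s5} by δ(·,a) → {s2,s5} and {s3}.
Refine {s2,s5} on symbol b: members go to different blocks, giving {s2} and {s5}.
Split {s0,s7,s8} by δ(·,a) → {s0,s7} and {s8}.
On input a, block {s4,s6} splits into {s4} and {s6}.
Stable partition: {s0,s7} | {s2} | {s1} | {s4} | {s3} | {s5} | {s8} | {s6} — 8 equivalence classes.
s7 and s0 lie in the same block of the stable partition, so they are equivalent — no string distinguishes them.

Yes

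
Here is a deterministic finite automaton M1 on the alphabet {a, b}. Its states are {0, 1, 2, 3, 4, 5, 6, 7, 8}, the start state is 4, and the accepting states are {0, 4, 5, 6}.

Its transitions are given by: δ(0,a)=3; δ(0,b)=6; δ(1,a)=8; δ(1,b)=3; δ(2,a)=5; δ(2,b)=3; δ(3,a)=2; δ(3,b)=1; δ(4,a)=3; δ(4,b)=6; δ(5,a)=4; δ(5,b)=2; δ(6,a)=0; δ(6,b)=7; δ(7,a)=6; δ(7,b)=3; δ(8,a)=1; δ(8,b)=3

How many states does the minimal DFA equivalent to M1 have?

All states are reachable from the start state.
P0 = {0,4,5,6} | {1,2,3,7,8}.
On input a, block {0,4,5,6} splits into {0,4} and {5,6}.
Split {1,2,3,7,8} by δ(·,a) → {1,3,8} and {2,7}.
Refine {1,3,8} on symbol a: members go to different blocks, giving {1,8} and {3}.
No further refinement is possible. Final partition (5 blocks): {0,4} | {1,8} | {5,6} | {2,7} | {3}.

5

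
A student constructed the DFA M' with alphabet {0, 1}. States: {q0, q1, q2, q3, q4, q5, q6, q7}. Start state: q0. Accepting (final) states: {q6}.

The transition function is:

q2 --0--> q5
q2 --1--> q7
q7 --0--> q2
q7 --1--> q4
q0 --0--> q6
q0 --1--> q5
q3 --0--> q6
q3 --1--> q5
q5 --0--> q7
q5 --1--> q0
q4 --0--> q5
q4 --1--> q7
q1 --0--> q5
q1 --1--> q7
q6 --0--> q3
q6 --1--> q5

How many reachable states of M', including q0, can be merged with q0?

First remove the unreachable states {q1}; 7 states remain.
P0 = {q6} | {q0,q2,q3,q4,q5,q7}.
Refine {q0,q2,q3,q4,q5,q7} on symbol 0: members go to different blocks, giving {q2,q4,q5,q7} and {q0,q3}.
Split {q2,q4,q5,q7} by δ(·,1) → {q2,q4,q7} and {q5}.
Refine {q2,q4,q7} on symbol 0: members go to different blocks, giving {q2,q4} and {q7}.
Stable partition: {q6} | {q2,q4} | {q0,q3} | {q5} | {q7} — 5 equivalence classes.
The equivalence class containing q0 is {q0,q3}, of size 2.

2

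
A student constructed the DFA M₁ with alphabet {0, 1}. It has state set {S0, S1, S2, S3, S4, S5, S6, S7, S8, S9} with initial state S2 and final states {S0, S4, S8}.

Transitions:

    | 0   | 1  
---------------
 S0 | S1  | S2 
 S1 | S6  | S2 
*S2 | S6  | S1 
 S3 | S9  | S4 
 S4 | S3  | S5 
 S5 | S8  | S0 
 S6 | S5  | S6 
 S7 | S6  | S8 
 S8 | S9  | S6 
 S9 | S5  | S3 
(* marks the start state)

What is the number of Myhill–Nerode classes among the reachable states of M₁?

8

First remove the unreachable states {S7}; 9 states remain.
Start with accepting vs non-accepting: {S0,S4,S8} | {S1,S2,S3,S5,S6,S9}.
Refine {S1,S2,S3,S5,S6,S9} on symbol 0: members go to different blocks, giving {S1,S2,S3,S6,S9} and {S5}.
On input 1, block {S0,S4,S8} splits into {S0,S8} and {S4}.
Refine {S1,S2,S3,S6,S9} on symbol 0: members go to different blocks, giving {S1,S2,S3} and {S6,S9}.
Split {S0,S8} by δ(·,0) → {S0} and {S8}.
Refine {S1,S2,S3} on symbol 1: members go to different blocks, giving {S1,S2} and {S3}.
Split {S6,S9} by δ(·,1) → {S6} and {S9}.
Stable partition: {S0} | {S1,S2} | {S5} | {S4} | {S6} | {S8} | {S3} | {S9} — 8 equivalence classes.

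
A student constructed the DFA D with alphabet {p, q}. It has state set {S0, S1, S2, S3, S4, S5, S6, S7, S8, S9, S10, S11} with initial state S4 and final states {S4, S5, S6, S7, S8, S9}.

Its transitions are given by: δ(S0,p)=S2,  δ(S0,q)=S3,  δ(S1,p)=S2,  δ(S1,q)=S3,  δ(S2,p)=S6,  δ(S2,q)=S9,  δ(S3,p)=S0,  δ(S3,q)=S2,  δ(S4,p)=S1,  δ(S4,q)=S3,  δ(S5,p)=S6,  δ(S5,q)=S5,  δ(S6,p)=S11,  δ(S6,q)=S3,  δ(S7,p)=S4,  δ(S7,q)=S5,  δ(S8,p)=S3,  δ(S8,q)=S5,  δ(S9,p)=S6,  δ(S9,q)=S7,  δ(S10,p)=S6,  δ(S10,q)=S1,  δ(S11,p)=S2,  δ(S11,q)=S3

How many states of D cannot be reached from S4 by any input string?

BFS from S4 reaches {S0, S1, S2, S3, S4, S5, S6, S7, S9, S11}; the 2 state(s) S8, S10 are never visited.

2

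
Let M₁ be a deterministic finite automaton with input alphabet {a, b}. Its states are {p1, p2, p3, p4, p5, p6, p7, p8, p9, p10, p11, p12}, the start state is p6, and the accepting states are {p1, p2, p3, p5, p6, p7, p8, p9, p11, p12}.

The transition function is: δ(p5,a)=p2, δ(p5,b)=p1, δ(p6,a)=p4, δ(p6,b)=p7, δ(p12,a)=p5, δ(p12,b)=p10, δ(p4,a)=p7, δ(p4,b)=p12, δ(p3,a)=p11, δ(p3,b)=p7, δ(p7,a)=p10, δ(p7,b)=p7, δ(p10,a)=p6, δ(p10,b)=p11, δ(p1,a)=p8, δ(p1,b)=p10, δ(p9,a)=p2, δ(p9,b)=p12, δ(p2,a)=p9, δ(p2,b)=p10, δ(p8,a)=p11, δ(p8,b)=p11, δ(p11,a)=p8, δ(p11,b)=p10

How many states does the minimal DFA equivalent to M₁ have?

States {p3} cannot be reached from the start state, so discard them.
P0 = {p1,p2,p5,p6,p7,p8,p9,p11,p12} | {p4,p10}.
Split {p1,p2,p5,p6,p7,p8,p9,p11,p12} by δ(·,a) → {p1,p2,p5,p8,p9,p11,p12} and {p6,p7}.
Refine {p1,p2,p5,p8,p9,p11,p12} on symbol b: members go to different blocks, giving {p1,p2,p11,p12} and {p5,p8,p9}.
The partition is now stable with 4 blocks: {p1,p2,p11,p12} | {p4,p10} | {p6,p7} | {p5,p8,p9}.

4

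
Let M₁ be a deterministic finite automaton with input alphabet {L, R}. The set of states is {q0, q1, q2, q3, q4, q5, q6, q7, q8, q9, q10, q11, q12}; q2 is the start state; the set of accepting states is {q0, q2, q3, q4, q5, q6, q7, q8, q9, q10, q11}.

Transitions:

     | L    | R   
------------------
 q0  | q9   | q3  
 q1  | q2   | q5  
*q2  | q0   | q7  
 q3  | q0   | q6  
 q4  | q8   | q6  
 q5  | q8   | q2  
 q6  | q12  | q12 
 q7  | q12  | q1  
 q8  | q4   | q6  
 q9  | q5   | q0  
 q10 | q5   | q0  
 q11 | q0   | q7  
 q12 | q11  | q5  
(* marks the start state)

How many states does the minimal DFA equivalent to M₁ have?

Reachable states from the start: {q0,q1,q2,q3,q4,q5,q6,q7,q8,q9,q11,q12}. Unreachable: {q10} — drop them.
P0 = {q0,q2,q3,q4,q5,q6,q7,q8,q9,q11} | {q1,q12}.
Refine {q0,q2,q3,q4,q5,q6,q7,q8,q9,q11} on symbol L: members go to different blocks, giving {q0,q2,q3,q4,q5,q8,q9,q11} and {q6,q7}.
Refine {q0,q2,q3,q4,q5,q8,q9,q11} on symbol R: members go to different blocks, giving {q2,q3,q4,q8,q11} and {q0,q5,q9}.
On input L, block {q2,q3,q4,q8,q11} splits into {q2,q3,q11} and {q4,q8}.
On input L, block {q0,q5,q9} splits into {q0,q9} and {q5}.
Split {q0,q9} by δ(·,L) → {q0} and {q9}.
Stable partition: {q2,q3,q11} | {q1,q12} | {q6,q7} | {q0} | {q4,q8} | {q5} | {q9} — 7 equivalence classes.

7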